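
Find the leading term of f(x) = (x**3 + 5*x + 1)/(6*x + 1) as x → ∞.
x**2/6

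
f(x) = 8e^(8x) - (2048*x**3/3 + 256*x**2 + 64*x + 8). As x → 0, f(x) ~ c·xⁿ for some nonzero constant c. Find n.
4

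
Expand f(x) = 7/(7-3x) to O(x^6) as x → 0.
1 + 3*x/7 + 9*x**2/49 + 27*x**3/343 + 81*x**4/2401 + 243*x**5/16807 + O(x**6)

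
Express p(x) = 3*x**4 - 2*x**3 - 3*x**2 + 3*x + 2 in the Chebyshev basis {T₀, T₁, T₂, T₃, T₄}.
(13/8)T₀ + (3/2)T₁ + (-1/2)T₃ + (3/8)T₄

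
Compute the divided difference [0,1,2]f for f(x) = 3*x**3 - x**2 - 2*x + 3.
8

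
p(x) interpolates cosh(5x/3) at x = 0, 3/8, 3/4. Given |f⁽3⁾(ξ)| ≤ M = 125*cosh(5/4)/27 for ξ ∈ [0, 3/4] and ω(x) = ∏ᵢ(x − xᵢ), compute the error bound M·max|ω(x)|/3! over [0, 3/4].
125*sqrt(3)*cosh(5/4)/13824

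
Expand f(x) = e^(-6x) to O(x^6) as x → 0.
1 - 6*x + 18*x**2 - 36*x**3 + 54*x**4 - 324*x**5/5 + O(x**6)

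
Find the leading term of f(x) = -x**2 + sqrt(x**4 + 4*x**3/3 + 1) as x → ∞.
2*x/3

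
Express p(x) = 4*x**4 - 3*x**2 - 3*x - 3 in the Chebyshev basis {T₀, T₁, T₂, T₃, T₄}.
(-3)T₀ + (-3)T₁ + (1/2)T₂ + (1/2)T₄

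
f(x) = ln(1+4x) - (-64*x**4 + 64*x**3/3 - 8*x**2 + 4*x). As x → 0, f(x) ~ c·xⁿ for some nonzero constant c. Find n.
5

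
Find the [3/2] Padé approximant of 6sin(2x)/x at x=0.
(12 - 28*x**2/5)/(x**2/5 + 1)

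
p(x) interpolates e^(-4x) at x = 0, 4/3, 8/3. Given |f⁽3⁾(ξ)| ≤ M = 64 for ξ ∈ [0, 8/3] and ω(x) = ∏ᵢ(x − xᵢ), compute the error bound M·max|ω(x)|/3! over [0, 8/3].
4096*sqrt(3)/729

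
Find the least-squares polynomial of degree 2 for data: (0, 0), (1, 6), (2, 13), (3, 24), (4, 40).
3/7 + (103/35)x + (12/7)x²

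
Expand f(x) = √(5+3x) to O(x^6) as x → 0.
sqrt(5) + 3*sqrt(5)*x/10 - 9*sqrt(5)*x**2/200 + 27*sqrt(5)*x**3/2000 - 81*sqrt(5)*x**4/16000 + 1701*sqrt(5)*x**5/800000 + O(x**6)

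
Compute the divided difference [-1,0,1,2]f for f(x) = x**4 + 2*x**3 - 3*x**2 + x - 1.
4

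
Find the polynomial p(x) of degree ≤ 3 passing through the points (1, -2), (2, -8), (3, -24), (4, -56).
-x**3 + x**2 - 2*x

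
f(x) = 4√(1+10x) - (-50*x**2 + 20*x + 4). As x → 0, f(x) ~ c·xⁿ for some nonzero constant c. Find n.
3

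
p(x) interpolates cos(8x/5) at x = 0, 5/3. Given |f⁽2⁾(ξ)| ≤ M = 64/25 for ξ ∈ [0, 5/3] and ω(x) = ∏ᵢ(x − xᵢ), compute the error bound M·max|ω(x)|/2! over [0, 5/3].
8/9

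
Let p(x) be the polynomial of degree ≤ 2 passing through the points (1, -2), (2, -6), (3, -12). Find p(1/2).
-3/4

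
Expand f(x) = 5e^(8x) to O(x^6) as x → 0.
5 + 40*x + 160*x**2 + 1280*x**3/3 + 2560*x**4/3 + 4096*x**5/3 + O(x**6)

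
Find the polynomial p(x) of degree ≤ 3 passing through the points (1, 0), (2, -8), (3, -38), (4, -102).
-2*x**3 + x**2 + 3*x - 2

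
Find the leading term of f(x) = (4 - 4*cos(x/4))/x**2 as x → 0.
1/8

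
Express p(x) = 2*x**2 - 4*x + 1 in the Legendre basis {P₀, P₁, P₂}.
(5/3)P₀ + (-4)P₁ + (4/3)P₂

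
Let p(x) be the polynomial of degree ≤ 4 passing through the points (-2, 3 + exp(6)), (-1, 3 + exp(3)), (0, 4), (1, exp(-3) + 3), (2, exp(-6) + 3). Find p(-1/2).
((-5*exp(6) + 474 + 60*exp(3))*exp(6) - 20*exp(3) + 3)*exp(-6)/128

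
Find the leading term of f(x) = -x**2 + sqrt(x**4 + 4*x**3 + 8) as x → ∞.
2*x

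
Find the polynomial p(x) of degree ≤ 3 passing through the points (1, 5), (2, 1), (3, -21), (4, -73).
-2*x**3 + 3*x**2 + x + 3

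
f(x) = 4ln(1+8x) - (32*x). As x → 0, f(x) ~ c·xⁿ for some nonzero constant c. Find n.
2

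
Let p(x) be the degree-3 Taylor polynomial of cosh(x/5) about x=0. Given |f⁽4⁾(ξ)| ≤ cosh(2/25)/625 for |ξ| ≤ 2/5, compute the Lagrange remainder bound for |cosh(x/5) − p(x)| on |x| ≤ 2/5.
2*cosh(2/25)/1171875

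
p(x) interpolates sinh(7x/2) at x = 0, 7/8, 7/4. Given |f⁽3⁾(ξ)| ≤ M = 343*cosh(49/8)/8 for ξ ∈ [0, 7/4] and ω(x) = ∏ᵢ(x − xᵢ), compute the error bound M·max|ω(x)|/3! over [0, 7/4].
117649*sqrt(3)*cosh(49/8)/110592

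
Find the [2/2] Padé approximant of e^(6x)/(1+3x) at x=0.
(6*x**2 + 3*x + 1)/(1 - 3*x**2)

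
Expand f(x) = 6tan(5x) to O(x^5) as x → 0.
30*x + 250*x**3 + O(x**5)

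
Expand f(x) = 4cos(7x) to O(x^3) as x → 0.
4 - 98*x**2 + O(x**3)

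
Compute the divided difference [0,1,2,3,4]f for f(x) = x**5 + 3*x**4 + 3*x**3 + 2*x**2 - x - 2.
13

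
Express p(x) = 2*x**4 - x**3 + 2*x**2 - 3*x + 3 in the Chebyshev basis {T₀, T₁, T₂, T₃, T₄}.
(19/4)T₀ + (-15/4)T₁ + (2)T₂ + (-1/4)T₃ + (1/4)T₄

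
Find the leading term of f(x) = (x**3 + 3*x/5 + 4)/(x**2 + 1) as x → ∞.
x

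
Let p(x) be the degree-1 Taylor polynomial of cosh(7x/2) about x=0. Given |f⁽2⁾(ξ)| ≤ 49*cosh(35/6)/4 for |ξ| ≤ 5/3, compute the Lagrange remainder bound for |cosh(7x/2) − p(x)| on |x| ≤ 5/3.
1225*cosh(35/6)/72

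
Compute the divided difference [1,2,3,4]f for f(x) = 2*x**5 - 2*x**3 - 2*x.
128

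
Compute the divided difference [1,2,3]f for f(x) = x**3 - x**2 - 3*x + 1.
5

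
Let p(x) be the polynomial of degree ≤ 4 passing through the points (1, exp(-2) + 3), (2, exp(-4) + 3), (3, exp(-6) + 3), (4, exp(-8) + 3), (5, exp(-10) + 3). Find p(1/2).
(-420*exp(6) - 180*exp(2) + 35 + 378*exp(4) + 315*exp(8) + 384*exp(10))*exp(-10)/128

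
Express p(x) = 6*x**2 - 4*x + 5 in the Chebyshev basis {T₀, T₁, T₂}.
(8)T₀ + (-4)T₁ + (3)T₂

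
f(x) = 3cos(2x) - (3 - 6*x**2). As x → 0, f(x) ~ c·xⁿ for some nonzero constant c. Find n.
4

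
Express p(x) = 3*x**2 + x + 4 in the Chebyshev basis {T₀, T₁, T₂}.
(11/2)T₀ + T₁ + (3/2)T₂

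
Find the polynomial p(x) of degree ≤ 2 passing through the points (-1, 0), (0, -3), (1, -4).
x**2 - 2*x - 3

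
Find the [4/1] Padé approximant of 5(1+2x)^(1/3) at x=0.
(80*x**4/243 - 64*x**3/81 + 8*x**2/3 + 32*x/3 + 5)/(22*x/15 + 1)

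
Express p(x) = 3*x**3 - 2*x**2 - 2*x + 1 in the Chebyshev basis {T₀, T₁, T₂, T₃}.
(1/4)T₁ - T₂ + (3/4)T₃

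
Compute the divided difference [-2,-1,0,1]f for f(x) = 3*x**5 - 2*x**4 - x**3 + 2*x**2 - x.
18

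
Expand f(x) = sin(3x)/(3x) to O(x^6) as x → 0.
1 - 3*x**2/2 + 27*x**4/40 + O(x**6)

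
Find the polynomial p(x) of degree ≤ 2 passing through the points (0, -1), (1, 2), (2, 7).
x**2 + 2*x - 1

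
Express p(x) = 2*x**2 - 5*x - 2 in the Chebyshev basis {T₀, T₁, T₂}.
-T₀ + (-5)T₁ + T₂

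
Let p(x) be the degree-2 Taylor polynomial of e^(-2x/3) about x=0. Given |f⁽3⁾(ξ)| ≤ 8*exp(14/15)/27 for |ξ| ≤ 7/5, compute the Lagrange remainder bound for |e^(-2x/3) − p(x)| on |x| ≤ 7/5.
1372*exp(14/15)/10125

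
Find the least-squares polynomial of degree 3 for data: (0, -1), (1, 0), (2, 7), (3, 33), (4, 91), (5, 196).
-67/63 + (566/189)x + (-253/63)x² + (61/27)x³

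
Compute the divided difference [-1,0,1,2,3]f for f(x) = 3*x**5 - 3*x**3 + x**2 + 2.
15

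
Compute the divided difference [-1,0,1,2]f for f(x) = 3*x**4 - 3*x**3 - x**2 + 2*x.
3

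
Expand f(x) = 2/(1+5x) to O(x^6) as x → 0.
2 - 10*x + 50*x**2 - 250*x**3 + 1250*x**4 - 6250*x**5 + O(x**6)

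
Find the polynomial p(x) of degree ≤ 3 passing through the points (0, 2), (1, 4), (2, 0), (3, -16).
-x**3 + 3*x + 2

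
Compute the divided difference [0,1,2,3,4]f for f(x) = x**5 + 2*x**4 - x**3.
12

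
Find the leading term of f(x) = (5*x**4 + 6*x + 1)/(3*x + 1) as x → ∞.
5*x**3/3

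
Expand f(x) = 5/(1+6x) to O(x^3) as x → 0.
5 - 30*x + 180*x**2 + O(x**3)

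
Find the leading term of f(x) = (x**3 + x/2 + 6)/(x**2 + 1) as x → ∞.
x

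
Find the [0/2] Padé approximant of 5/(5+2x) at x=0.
1/(2*x/5 + 1)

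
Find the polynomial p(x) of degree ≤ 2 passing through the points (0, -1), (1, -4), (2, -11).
-2*x**2 - x - 1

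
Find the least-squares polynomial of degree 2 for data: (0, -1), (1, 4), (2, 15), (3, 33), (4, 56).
-37/35 + (141/70)x + (43/14)x²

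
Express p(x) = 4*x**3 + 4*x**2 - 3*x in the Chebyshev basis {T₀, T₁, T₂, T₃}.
(2)T₀ + (2)T₂ + T₃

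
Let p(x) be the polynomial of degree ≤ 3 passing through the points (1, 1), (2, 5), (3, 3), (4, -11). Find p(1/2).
-11/8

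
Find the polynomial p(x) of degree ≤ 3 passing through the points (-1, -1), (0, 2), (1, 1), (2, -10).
-x**3 - 2*x**2 + 2*x + 2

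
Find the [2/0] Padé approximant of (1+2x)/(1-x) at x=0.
3*x**2 + 3*x + 1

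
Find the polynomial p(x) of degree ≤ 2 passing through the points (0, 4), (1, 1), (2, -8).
4 - 3*x**2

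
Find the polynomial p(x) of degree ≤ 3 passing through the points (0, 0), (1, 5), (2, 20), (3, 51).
x**3 + 2*x**2 + 2*x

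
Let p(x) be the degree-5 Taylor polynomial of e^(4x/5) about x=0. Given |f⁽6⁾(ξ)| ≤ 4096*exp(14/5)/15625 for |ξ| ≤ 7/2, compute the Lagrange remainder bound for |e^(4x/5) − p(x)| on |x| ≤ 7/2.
470596*exp(14/5)/703125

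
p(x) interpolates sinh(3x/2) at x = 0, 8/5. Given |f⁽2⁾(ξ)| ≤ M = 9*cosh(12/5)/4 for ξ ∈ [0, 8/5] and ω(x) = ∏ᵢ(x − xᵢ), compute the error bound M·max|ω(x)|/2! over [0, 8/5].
18*cosh(12/5)/25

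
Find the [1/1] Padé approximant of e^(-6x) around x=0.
(1 - 3*x)/(3*x + 1)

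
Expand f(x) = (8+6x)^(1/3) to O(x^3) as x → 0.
2 + x/2 - x**2/8 + O(x**3)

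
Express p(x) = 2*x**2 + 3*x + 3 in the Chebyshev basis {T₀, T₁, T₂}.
(4)T₀ + (3)T₁ + T₂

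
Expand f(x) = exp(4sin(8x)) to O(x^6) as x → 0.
1 + 32*x + 512*x**2 + 5120*x**3 + 32768*x**4 + 1589248*x**5/15 + O(x**6)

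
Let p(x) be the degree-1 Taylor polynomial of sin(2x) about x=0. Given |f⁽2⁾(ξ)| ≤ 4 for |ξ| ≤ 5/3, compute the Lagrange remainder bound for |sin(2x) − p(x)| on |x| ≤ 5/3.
50/9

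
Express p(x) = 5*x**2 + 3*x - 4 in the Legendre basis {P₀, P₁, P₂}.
(-7/3)P₀ + (3)P₁ + (10/3)P₂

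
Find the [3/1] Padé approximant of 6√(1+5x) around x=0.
(-375*x**3/32 + 225*x**2/8 + 135*x/4 + 6)/(25*x/8 + 1)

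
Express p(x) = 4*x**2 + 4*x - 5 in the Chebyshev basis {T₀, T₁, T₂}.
(-3)T₀ + (4)T₁ + (2)T₂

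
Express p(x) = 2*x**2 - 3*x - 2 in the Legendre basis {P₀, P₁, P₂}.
(-4/3)P₀ + (-3)P₁ + (4/3)P₂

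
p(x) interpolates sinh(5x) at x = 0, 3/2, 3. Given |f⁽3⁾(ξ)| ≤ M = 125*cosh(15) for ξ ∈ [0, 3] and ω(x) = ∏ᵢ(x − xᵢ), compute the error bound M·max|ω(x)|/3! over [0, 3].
125*sqrt(3)*cosh(15)/8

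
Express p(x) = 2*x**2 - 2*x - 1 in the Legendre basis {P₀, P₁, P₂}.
(-1/3)P₀ + (-2)P₁ + (4/3)P₂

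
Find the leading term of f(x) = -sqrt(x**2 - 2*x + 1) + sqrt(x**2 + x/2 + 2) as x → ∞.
5/4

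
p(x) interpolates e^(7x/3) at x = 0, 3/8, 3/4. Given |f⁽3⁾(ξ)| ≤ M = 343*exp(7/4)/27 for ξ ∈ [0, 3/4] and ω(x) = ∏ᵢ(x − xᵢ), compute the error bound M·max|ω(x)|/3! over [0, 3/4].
343*sqrt(3)*exp(7/4)/13824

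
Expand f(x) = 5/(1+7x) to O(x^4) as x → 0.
5 - 35*x + 245*x**2 - 1715*x**3 + O(x**4)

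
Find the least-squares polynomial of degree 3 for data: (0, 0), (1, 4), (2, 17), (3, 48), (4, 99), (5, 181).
-1/126 + (913/756)x + (409/252)x² + (29/27)x³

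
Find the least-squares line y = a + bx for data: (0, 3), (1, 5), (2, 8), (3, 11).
a = 27/10, b = 27/10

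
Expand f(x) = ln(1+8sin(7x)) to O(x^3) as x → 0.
56*x - 1568*x**2 + O(x**3)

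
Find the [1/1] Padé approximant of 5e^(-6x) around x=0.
(5 - 15*x)/(3*x + 1)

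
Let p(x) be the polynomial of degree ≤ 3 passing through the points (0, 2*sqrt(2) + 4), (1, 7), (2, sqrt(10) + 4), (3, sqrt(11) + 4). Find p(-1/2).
-41/16 - 5*sqrt(11)/16 + 21*sqrt(10)/16 + 35*sqrt(2)/8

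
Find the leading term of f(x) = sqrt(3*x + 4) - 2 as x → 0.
3*x/4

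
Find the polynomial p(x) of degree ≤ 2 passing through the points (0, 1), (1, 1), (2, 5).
2*x**2 - 2*x + 1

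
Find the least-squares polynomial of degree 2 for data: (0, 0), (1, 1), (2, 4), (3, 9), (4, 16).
x²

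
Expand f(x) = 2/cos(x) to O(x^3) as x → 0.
2 + x**2 + O(x**3)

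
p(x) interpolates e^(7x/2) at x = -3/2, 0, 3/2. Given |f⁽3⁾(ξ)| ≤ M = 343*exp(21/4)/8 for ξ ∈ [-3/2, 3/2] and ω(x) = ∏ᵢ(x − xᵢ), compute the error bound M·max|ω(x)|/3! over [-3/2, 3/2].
343*sqrt(3)*exp(21/4)/64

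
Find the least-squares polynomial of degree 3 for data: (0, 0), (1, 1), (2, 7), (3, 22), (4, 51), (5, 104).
-25/126 + (1585/756)x + (-341/252)x² + (55/54)x³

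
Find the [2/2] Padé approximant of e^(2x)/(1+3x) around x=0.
(38*x**2/51 + 23*x/17 + 1)/(-97*x**2/51 + 40*x/17 + 1)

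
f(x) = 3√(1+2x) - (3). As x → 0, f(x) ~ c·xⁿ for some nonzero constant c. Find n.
1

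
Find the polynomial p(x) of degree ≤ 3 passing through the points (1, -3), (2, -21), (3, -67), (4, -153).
-2*x**3 - 2*x**2 + 2*x - 1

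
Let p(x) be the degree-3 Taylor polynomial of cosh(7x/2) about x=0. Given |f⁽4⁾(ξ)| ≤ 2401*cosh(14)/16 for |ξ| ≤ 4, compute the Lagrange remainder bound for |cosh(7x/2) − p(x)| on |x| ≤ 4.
4802*cosh(14)/3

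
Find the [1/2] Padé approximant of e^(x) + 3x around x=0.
(361*x/93 + 1)/(-5*x**2/186 - 11*x/93 + 1)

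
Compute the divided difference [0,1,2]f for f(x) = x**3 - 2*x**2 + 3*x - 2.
1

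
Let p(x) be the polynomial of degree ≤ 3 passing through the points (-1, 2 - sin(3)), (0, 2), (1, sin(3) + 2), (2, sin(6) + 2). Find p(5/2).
35*sin(6)/16 - 15*sin(3)/8 + 2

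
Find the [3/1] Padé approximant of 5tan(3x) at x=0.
45*x**3 + 15*x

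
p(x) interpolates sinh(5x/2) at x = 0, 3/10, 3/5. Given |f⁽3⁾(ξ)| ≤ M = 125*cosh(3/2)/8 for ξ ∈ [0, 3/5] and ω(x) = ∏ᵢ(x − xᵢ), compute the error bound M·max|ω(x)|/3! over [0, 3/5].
sqrt(3)*cosh(3/2)/64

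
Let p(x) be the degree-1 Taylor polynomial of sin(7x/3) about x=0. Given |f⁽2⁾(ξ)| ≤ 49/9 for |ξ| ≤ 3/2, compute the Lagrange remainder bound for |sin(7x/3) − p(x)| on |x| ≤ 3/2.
49/8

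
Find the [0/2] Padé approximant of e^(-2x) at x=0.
1/(2*x**2 + 2*x + 1)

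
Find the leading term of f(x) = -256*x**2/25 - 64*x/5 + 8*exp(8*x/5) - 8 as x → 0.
2048*x**3/375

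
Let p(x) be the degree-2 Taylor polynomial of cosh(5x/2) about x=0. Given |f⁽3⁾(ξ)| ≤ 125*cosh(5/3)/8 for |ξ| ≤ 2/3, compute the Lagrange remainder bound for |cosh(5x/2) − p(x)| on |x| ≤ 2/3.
125*cosh(5/3)/162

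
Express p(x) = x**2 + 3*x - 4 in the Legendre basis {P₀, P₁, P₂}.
(-11/3)P₀ + (3)P₁ + (2/3)P₂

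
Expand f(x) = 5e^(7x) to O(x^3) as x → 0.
5 + 35*x + 245*x**2/2 + O(x**3)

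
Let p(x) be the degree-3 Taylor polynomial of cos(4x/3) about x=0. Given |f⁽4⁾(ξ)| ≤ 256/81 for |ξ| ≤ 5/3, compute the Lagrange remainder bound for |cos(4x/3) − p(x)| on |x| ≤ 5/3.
20000/19683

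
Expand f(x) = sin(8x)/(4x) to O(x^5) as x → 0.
2 - 64*x**2/3 + 1024*x**4/15 + O(x**5)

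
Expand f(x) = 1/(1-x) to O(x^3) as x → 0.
1 + x + x**2 + O(x**3)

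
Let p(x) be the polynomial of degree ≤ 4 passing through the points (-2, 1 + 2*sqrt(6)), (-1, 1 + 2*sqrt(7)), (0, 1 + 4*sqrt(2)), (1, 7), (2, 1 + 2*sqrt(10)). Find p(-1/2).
-5*sqrt(6)/64 + 1/16 + 3*sqrt(10)/64 + 15*sqrt(7)/16 + 45*sqrt(2)/16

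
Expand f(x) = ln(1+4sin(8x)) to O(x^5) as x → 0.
32*x - 512*x**2 + 31744*x**3/3 - 753664*x**4/3 + O(x**5)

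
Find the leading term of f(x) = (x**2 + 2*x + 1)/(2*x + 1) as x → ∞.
x/2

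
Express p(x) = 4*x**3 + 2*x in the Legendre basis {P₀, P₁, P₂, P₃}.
(22/5)P₁ + (8/5)P₃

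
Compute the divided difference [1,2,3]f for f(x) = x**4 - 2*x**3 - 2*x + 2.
13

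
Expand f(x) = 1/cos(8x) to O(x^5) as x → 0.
1 + 32*x**2 + 2560*x**4/3 + O(x**5)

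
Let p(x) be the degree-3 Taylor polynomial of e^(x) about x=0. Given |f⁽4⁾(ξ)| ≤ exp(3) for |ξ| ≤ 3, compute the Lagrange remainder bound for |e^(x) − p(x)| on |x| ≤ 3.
27*exp(3)/8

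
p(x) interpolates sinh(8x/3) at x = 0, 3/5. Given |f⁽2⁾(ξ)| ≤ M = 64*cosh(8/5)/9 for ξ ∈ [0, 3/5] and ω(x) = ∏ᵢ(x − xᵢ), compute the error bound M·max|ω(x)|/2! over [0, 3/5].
8*cosh(8/5)/25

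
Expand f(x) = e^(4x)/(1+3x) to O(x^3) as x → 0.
1 + x + 5*x**2 + O(x**3)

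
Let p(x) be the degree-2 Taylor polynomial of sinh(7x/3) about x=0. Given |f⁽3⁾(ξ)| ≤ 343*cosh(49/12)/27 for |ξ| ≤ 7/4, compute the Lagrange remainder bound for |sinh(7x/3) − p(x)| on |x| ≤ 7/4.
117649*cosh(49/12)/10368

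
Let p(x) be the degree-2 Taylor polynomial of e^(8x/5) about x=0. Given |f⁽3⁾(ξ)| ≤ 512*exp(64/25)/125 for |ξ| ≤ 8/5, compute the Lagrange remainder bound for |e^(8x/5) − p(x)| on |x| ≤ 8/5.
131072*exp(64/25)/46875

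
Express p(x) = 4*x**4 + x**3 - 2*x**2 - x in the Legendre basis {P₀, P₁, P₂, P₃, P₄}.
(2/15)P₀ + (-2/5)P₁ + (20/21)P₂ + (2/5)P₃ + (32/35)P₄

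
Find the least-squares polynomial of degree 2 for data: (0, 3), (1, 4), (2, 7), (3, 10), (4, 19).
23/7 + (-27/35)x + (8/7)x²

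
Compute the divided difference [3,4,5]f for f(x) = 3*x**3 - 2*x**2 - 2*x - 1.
34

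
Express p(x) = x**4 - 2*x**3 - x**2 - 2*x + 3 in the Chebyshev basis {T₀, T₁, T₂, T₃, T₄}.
(23/8)T₀ + (-7/2)T₁ + (-1/2)T₃ + (1/8)T₄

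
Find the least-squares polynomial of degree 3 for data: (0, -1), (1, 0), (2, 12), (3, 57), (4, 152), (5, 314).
-101/126 + (-163/756)x + (-169/63)x² + (331/108)x³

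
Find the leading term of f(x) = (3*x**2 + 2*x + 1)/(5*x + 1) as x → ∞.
3*x/5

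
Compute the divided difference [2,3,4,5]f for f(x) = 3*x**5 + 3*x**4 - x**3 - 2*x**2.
416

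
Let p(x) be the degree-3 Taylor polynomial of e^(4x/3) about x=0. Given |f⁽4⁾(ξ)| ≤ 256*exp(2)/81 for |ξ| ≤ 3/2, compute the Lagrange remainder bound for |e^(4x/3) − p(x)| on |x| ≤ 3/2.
2*exp(2)/3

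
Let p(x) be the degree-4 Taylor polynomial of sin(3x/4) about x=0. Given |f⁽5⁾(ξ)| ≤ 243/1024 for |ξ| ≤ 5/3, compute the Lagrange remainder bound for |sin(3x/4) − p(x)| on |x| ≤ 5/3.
625/24576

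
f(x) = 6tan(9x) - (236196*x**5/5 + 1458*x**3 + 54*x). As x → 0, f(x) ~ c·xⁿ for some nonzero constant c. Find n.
7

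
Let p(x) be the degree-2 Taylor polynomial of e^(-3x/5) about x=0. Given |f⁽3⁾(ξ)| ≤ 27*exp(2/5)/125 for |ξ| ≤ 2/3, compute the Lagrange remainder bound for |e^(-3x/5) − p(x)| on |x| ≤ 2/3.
4*exp(2/5)/375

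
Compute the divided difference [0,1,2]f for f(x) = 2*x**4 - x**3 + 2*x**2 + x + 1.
13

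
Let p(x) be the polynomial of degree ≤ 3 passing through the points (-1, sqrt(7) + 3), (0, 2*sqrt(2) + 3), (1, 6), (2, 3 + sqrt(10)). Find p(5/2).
-57/16 - 5*sqrt(7)/16 + 21*sqrt(2)/8 + 35*sqrt(10)/16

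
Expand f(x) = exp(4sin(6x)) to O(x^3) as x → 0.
1 + 24*x + 288*x**2 + O(x**3)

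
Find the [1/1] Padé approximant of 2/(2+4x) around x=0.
1/(2*x + 1)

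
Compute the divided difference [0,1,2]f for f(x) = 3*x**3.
9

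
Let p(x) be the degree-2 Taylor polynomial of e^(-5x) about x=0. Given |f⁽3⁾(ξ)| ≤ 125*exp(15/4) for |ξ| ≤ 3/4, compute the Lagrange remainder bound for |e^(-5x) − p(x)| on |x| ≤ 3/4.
1125*exp(15/4)/128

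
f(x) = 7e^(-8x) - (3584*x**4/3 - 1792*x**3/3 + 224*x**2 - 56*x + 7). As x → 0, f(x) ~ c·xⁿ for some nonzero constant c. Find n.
5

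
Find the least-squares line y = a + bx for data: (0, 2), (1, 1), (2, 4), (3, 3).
a = 8/5, b = 3/5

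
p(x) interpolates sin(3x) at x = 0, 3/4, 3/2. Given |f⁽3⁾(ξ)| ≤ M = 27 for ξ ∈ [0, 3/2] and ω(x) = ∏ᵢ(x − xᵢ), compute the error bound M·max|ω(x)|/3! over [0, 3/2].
27*sqrt(3)/64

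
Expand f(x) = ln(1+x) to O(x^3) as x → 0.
x - x**2/2 + O(x**3)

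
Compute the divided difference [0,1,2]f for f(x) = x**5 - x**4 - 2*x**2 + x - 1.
6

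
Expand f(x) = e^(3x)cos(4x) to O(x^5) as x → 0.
1 + 3*x - 7*x**2/2 - 39*x**3/2 - 527*x**4/24 + O(x**5)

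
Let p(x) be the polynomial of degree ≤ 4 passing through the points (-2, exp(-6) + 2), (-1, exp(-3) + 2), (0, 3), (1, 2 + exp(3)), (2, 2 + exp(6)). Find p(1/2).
((-5*exp(6) + 346 + 60*exp(3))*exp(6) - 20*exp(3) + 3)*exp(-6)/128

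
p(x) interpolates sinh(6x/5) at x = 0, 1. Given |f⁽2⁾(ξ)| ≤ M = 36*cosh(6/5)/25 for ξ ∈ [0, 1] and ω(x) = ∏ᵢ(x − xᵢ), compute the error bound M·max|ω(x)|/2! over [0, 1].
9*cosh(6/5)/50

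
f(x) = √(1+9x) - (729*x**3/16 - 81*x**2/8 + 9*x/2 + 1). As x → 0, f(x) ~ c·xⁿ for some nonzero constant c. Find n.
4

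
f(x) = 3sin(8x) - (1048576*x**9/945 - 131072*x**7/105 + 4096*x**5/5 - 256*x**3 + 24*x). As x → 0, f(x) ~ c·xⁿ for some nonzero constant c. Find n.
11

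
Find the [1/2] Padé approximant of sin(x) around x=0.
x/(x**2/6 + 1)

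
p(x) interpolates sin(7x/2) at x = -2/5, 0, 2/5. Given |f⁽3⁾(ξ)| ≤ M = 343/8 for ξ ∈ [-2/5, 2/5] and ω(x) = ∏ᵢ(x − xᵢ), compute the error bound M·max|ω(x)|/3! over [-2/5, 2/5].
343*sqrt(3)/3375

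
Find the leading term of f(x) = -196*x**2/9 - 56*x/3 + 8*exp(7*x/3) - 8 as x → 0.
1372*x**3/81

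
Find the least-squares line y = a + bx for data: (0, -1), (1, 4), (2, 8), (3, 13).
a = -9/10, b = 23/5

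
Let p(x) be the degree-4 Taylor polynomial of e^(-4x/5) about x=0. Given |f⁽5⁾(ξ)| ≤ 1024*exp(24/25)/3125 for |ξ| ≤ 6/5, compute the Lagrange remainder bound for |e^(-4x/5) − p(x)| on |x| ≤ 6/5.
331776*exp(24/25)/48828125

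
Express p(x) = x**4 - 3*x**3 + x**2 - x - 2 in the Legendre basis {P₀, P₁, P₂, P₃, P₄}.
(-22/15)P₀ + (-14/5)P₁ + (26/21)P₂ + (-6/5)P₃ + (8/35)P₄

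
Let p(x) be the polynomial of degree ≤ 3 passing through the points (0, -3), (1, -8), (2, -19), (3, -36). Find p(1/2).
-19/4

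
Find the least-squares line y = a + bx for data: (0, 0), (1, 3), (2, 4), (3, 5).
a = 3/5, b = 8/5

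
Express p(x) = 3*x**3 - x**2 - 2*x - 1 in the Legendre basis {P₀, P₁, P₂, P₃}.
(-4/3)P₀ + (-1/5)P₁ + (-2/3)P₂ + (6/5)P₃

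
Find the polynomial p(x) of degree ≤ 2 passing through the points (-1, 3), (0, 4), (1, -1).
-3*x**2 - 2*x + 4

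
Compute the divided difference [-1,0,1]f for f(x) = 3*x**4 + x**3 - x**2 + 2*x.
2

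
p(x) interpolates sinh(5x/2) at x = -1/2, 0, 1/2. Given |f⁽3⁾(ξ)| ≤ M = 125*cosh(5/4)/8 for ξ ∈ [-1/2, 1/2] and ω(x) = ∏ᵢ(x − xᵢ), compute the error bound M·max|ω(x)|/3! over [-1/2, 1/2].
125*sqrt(3)*cosh(5/4)/1728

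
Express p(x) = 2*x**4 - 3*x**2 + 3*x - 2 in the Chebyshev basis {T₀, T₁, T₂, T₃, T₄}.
(-11/4)T₀ + (3)T₁ + (-1/2)T₂ + (1/4)T₄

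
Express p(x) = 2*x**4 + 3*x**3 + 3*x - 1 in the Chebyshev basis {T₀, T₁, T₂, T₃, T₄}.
(-1/4)T₀ + (21/4)T₁ + T₂ + (3/4)T₃ + (1/4)T₄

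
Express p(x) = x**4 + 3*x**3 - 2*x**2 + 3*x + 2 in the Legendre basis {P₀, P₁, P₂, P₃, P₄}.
(23/15)P₀ + (24/5)P₁ + (-16/21)P₂ + (6/5)P₃ + (8/35)P₄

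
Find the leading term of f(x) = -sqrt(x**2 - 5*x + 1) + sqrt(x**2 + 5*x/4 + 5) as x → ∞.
25/8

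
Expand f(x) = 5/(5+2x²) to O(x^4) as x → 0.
1 - 2*x**2/5 + O(x**4)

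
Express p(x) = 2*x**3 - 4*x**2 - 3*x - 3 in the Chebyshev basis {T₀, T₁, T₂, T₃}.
(-5)T₀ + (-3/2)T₁ + (-2)T₂ + (1/2)T₃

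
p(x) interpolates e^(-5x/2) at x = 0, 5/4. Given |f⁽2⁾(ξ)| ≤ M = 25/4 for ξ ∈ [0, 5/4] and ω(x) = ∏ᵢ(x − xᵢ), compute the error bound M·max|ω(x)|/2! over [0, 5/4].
625/512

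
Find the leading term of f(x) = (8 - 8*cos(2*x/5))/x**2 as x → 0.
16/25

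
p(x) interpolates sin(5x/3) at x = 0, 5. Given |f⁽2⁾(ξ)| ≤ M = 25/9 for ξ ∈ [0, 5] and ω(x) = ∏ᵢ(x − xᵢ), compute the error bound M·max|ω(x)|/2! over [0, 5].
625/72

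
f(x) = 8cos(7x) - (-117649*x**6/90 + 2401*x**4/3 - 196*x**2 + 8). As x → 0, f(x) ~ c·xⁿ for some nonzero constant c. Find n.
8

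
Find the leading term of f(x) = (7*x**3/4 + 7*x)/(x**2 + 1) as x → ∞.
7*x/4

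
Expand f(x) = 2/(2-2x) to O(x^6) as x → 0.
1 + x + x**2 + x**3 + x**4 + x**5 + O(x**6)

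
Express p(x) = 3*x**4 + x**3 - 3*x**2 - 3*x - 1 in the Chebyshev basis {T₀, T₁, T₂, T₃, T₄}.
(-11/8)T₀ + (-9/4)T₁ + (1/4)T₃ + (3/8)T₄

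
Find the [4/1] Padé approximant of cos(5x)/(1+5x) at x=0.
(625*x**4/24 - 25*x**2/2 + 1)/(5*x + 1)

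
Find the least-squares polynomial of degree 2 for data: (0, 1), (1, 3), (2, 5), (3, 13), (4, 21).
41/35 + (-1/7)x + (9/7)x²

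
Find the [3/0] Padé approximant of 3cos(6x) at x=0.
3 - 54*x**2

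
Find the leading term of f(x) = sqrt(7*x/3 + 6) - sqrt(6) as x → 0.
7*sqrt(6)*x/36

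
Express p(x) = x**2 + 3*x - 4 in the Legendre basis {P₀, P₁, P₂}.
(-11/3)P₀ + (3)P₁ + (2/3)P₂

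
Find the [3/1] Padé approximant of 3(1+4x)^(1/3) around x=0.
(-64*x**3/27 + 16*x**2/3 + 12*x + 3)/(8*x/3 + 1)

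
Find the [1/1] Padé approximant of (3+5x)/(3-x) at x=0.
(5*x/3 + 1)/(1 - x/3)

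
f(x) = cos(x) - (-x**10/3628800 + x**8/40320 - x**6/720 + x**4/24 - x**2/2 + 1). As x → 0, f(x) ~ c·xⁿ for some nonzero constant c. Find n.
12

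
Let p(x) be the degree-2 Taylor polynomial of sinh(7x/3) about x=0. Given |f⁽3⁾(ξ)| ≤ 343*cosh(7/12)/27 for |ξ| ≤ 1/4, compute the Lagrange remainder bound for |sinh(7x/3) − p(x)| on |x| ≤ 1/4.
343*cosh(7/12)/10368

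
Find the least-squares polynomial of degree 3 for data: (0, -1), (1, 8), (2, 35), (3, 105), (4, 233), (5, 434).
-38/63 + (845/378)x + (269/126)x² + (80/27)x³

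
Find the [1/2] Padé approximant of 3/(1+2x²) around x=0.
3/(2*x**2 + 1)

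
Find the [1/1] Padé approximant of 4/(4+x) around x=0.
1/(x/4 + 1)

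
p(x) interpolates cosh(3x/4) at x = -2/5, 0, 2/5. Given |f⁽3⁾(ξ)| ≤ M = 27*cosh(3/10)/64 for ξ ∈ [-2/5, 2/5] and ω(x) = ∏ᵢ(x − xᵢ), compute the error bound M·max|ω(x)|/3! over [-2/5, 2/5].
sqrt(3)*cosh(3/10)/1000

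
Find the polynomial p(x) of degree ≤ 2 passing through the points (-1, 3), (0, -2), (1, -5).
x**2 - 4*x - 2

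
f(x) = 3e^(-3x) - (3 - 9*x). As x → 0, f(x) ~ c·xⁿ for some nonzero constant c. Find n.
2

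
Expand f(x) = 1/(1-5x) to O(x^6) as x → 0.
1 + 5*x + 25*x**2 + 125*x**3 + 625*x**4 + 3125*x**5 + O(x**6)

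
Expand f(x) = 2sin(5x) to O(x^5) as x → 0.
10*x - 125*x**3/3 + O(x**5)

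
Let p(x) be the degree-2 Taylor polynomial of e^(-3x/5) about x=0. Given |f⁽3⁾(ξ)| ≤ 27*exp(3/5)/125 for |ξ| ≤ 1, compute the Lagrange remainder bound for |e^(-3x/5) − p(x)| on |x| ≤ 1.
9*exp(3/5)/250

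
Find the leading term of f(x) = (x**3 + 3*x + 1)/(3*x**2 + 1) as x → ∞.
x/3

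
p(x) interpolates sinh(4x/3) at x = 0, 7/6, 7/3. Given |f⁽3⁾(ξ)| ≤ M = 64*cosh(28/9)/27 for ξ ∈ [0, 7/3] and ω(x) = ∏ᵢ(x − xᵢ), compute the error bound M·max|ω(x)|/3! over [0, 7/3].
2744*sqrt(3)*cosh(28/9)/19683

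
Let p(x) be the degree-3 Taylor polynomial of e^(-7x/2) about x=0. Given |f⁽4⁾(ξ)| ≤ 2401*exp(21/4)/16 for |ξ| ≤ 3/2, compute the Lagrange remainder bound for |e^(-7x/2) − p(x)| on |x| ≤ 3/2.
64827*exp(21/4)/2048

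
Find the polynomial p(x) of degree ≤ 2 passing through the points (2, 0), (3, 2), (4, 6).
x**2 - 3*x + 2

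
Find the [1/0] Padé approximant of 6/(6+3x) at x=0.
1 - x/2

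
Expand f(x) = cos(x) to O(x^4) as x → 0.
1 - x**2/2 + O(x**4)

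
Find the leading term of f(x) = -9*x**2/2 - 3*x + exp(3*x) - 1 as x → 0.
9*x**3/2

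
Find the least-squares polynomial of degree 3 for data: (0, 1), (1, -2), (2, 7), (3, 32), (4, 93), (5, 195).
53/63 + (-155/54)x + (-289/252)x² + (205/108)x³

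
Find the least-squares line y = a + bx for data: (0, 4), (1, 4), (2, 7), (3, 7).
a = 37/10, b = 6/5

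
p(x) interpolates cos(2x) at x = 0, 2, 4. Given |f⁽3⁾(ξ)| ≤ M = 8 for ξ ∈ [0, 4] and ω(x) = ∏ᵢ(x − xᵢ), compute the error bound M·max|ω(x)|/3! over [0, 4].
64*sqrt(3)/27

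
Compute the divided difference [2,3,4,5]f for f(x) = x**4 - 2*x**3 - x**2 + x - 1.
12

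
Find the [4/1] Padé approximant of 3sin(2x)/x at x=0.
4*x**4/5 - 4*x**2 + 6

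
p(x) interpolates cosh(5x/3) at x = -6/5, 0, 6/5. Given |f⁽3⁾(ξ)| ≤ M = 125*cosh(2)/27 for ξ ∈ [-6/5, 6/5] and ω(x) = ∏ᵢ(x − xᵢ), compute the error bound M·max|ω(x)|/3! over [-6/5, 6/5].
8*sqrt(3)*cosh(2)/27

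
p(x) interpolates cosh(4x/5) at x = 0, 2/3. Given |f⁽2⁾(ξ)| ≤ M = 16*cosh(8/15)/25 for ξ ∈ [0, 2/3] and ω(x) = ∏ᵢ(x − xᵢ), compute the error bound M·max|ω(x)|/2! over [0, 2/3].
8*cosh(8/15)/225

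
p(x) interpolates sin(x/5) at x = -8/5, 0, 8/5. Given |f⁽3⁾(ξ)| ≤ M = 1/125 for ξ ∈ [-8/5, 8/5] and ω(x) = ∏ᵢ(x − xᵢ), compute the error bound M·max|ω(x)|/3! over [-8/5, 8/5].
512*sqrt(3)/421875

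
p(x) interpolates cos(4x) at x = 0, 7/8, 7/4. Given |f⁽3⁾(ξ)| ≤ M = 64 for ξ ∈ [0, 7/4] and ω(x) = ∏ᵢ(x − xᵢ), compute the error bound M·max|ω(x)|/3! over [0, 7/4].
343*sqrt(3)/216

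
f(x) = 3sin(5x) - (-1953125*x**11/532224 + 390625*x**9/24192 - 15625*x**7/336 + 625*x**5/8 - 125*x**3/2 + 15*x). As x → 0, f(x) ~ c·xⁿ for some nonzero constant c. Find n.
13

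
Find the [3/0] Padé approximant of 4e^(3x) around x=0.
18*x**3 + 18*x**2 + 12*x + 4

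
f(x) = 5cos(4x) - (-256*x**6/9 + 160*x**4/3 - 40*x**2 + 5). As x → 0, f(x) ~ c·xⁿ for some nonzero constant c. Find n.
8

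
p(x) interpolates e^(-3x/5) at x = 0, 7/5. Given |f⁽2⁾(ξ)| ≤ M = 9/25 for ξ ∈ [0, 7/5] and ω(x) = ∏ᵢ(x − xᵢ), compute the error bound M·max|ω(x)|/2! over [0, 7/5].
441/5000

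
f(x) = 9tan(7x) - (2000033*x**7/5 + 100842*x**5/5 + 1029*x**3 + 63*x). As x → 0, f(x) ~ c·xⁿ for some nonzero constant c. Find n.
9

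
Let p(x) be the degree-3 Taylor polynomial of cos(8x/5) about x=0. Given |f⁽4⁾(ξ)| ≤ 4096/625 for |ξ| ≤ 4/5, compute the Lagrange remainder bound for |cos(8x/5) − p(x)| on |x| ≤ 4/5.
131072/1171875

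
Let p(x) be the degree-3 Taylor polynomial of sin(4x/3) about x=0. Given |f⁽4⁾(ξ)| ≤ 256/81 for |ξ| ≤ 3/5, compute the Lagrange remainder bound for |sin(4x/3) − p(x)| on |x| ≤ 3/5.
32/1875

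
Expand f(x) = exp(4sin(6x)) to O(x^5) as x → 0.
1 + 24*x + 288*x**2 + 2160*x**3 + 10368*x**4 + O(x**5)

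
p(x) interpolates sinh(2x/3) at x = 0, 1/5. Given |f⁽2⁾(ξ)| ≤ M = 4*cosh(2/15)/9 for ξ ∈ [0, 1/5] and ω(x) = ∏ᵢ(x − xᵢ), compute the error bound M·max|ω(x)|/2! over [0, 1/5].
cosh(2/15)/450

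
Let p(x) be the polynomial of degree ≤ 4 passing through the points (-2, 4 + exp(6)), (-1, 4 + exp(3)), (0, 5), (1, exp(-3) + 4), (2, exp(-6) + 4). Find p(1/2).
(-5 + 60*exp(3) + (-20*exp(3) + 602 + 3*exp(6))*exp(6))*exp(-6)/128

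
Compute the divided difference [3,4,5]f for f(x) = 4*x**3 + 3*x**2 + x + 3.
51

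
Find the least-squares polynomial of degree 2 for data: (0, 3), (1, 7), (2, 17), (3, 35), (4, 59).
107/35 + (2/7)x + (24/7)x²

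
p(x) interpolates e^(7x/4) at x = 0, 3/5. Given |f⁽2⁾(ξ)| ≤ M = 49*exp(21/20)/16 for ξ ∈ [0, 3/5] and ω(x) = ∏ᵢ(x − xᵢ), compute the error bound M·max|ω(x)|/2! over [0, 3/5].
441*exp(21/20)/3200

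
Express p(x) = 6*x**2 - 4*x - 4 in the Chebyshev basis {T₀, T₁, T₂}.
-T₀ + (-4)T₁ + (3)T₂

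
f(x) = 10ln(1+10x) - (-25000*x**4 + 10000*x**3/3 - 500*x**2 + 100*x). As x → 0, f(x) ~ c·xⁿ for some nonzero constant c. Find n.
5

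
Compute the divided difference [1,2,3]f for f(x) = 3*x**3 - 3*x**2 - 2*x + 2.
15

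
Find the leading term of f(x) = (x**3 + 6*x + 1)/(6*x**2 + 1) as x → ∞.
x/6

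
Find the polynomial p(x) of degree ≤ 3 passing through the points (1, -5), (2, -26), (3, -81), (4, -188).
-3*x**3 + x**2 - 3*x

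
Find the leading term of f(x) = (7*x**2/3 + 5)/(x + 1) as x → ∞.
7*x/3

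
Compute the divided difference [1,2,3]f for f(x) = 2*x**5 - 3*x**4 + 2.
105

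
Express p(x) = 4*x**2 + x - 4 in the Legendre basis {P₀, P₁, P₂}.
(-8/3)P₀ + P₁ + (8/3)P₂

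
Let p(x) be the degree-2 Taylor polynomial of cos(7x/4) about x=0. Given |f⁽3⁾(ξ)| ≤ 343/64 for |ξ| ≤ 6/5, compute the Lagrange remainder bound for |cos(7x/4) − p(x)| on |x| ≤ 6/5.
3087/2000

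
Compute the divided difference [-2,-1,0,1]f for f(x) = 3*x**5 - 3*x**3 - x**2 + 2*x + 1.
12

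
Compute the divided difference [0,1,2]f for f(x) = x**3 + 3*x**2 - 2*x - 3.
6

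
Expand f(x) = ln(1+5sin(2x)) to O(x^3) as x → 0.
10*x - 50*x**2 + O(x**3)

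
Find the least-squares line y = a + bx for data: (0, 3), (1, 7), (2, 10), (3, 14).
a = 31/10, b = 18/5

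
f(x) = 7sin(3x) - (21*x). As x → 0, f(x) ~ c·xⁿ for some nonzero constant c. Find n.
3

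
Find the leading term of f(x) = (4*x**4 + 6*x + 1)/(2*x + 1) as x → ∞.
2*x**3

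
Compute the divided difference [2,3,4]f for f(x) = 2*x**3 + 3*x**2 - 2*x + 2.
21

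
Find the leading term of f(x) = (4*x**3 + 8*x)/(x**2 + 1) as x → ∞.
4*x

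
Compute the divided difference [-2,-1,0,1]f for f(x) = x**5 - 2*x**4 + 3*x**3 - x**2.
12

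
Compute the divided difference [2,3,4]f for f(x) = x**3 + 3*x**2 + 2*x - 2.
12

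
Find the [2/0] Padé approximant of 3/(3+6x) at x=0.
4*x**2 - 2*x + 1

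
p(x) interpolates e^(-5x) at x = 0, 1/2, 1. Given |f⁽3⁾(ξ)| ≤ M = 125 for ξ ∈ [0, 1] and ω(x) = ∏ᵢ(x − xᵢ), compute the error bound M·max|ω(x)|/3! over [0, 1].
125*sqrt(3)/216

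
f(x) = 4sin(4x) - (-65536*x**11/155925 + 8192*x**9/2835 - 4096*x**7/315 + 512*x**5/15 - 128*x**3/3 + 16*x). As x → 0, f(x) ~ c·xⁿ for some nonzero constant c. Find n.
13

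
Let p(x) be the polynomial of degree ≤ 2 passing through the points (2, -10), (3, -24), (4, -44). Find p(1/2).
-1/4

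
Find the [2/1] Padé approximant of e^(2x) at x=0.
(2*x**2/3 + 4*x/3 + 1)/(1 - 2*x/3)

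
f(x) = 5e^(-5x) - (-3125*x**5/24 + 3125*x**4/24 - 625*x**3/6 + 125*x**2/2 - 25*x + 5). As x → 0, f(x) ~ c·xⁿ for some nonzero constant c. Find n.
6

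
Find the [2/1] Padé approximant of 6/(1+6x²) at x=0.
6 - 36*x**2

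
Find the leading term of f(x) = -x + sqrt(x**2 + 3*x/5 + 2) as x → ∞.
3/10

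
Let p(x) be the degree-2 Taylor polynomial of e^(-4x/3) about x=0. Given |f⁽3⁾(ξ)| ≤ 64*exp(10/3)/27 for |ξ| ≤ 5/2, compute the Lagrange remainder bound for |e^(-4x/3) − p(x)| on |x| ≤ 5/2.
500*exp(10/3)/81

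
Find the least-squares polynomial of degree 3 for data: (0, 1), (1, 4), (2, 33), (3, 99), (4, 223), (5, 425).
40/63 + (-107/189)x + (535/252)x² + (323/108)x³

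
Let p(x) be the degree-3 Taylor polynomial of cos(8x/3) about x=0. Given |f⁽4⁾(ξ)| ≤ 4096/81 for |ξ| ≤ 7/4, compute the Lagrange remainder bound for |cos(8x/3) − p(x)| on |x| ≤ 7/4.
4802/243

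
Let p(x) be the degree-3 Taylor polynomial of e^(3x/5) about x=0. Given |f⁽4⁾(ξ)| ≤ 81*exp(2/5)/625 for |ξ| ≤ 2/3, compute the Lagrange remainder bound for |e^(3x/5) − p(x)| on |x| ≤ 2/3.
2*exp(2/5)/1875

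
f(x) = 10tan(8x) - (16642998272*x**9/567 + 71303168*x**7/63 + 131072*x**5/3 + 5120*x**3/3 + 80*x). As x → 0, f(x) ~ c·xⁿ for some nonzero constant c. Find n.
11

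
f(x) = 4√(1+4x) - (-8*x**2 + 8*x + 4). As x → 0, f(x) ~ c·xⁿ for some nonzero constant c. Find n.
3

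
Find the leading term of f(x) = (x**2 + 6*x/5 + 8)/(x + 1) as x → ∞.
x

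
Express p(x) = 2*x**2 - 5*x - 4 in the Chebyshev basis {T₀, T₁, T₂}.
(-3)T₀ + (-5)T₁ + T₂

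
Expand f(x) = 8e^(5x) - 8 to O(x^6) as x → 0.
40*x + 100*x**2 + 500*x**3/3 + 625*x**4/3 + 625*x**5/3 + O(x**6)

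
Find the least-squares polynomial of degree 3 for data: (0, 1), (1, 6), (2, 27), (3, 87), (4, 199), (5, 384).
8/7 + (17/14)x + (1/14)x² + (3)x³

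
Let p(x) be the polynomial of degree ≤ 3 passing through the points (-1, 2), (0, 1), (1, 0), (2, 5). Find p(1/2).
1/8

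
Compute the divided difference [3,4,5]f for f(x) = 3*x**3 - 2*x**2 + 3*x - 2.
34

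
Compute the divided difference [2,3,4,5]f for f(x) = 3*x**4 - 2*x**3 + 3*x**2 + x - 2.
40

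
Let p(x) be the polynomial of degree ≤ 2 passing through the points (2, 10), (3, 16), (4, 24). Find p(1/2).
19/4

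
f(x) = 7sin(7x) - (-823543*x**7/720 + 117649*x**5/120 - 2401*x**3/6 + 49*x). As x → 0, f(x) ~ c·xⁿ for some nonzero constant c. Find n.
9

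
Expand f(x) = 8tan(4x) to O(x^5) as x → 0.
32*x + 512*x**3/3 + O(x**5)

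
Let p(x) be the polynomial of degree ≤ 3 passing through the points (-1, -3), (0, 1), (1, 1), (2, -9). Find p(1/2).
15/8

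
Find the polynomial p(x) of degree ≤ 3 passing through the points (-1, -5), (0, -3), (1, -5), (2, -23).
-2*x**3 - 2*x**2 + 2*x - 3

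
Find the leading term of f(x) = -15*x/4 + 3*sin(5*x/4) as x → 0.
-125*x**3/128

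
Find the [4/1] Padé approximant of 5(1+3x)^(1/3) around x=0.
(5*x**4/3 - 8*x**3/3 + 6*x**2 + 16*x + 5)/(11*x/5 + 1)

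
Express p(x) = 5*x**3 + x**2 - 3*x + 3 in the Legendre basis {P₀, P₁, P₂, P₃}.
(10/3)P₀ + (2/3)P₂ + (2)P₃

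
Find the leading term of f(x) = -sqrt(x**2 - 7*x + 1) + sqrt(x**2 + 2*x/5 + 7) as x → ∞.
37/10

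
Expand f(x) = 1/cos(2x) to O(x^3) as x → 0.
1 + 2*x**2 + O(x**3)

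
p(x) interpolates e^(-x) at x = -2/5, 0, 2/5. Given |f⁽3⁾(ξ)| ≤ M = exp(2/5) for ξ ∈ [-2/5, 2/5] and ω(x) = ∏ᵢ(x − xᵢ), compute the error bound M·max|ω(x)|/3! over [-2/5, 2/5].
8*sqrt(3)*exp(2/5)/3375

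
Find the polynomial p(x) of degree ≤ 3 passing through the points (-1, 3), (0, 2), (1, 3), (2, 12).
x**3 + x**2 - x + 2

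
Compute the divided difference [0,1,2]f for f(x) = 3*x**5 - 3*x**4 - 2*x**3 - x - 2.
18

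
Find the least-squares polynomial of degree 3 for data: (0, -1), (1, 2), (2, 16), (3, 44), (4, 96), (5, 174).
-43/42 + (31/252)x + (89/42)x² + (35/36)x³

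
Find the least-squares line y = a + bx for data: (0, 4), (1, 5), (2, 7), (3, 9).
a = 37/10, b = 17/10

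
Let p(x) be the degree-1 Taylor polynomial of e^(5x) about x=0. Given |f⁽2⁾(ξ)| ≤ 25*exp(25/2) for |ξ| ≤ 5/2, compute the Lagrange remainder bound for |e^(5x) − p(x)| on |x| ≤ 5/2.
625*exp(25/2)/8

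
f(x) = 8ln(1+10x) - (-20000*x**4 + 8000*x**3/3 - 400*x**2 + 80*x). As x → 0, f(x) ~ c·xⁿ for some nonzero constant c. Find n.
5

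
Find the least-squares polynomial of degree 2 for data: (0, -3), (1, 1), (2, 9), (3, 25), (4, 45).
-101/35 + (4/7)x + (20/7)x²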